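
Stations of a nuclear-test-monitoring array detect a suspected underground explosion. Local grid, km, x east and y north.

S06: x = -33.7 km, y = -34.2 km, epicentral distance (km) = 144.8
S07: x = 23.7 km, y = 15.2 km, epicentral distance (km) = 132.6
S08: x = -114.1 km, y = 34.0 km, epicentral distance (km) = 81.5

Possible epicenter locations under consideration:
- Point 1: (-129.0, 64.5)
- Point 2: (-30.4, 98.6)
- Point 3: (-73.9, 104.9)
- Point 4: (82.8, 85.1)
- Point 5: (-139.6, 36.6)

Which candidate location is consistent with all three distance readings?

For each candidate, compare |candidate − station| to the reported distance:
Point 1: residuals S06 7.6, S07 27.9, S08 47.6 → max 47.6 km
Point 2: residuals S06 12.0, S07 33.2, S08 24.2 → max 33.2 km
Point 3: residuals S06 0.0, S07 0.0, S08 0.0 → max 0.0 km
Point 4: residuals S06 21.9, S07 41.1, S08 121.9 → max 121.9 km
Point 5: residuals S06 17.4, S07 32.1, S08 55.9 → max 55.9 km
Only Point 3 has all residuals ≈ 0.

Point 3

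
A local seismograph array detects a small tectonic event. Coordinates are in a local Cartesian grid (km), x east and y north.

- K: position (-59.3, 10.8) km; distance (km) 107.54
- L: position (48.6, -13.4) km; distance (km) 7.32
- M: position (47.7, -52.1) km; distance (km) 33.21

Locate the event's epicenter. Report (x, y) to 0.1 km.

Circle about each station: (x + 59.3)² + (y − 10.8)² = 107.54²; (x − 48.6)² + (y + 13.4)² = 7.32²; (x − 47.7)² + (y + 52.1)² = 33.21².
Subtracting pairs of circle equations eliminates x²+y² and gives linear equations (the radical axes):
215.8 x − 48.4 y = 10419.66
214.0 x − 125.8 y = 11818.52
Solving the 2×2 system: x ≈ 44.0, y ≈ -19.1 km.
Check against K (with the unrounded x, y): √((x + 59.3)²+(y − 10.8)²) = 107.54 ≈ 107.54 km. ✓

(44.0, -19.1)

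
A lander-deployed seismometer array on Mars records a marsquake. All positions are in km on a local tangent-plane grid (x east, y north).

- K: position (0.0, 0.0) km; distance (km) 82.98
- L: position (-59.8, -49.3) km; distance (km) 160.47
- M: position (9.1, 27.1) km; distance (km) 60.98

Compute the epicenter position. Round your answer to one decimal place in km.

Circle about each station: x² + y² = 82.98²; (x + 59.8)² + (y + 49.3)² = 160.47²; (x − 9.1)² + (y − 27.1)² = 60.98².
Subtracting pairs of circle equations eliminates x²+y² and gives linear equations (the radical axes):
-119.6 x − 98.6 y = -12858.41
18.2 x + 54.2 y = 3984.34
Solving the 2×2 system: x ≈ 64.9, y ≈ 51.7 km.

x ≈ 64.9 km, y ≈ 51.7 km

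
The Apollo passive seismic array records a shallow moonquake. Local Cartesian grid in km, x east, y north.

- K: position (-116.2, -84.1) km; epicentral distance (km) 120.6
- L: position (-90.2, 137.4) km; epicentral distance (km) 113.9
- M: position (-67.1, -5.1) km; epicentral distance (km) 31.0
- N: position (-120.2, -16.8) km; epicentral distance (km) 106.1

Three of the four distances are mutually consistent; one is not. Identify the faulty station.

Solve using three stations at a time. Using K, L, M (subtract circle equations pairwise → linear system) gives (x, y) ≈ (-66.8, 25.9).
Distances from that point to each station vs reported:
  K: calculated 120.6 vs reported 120.6 → residual 0.0 km
  L: calculated 113.9 vs reported 113.9 → residual 0.0 km
  M: calculated 31.0 vs reported 31.0 → residual 0.0 km
  N: calculated 68.4 vs reported 106.1 → residual 37.7 km
K, L, M are mutually consistent (residuals ≈ 0); N is off by 37.7 km.

N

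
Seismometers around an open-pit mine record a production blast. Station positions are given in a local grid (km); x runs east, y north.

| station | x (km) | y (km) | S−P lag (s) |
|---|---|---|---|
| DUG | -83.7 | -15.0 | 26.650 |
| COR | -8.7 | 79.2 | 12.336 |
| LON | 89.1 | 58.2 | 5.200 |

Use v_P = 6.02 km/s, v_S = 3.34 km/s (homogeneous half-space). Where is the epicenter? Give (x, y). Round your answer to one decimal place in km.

Distance from S−P lag: d = Δt · v_P v_S / (v_P − v_S) = Δt · (6.02·3.34)/(6.02−3.34) ≈ 7.5025·Δt.
So d_DUG = 199.94, d_COR = 92.55, d_LON = 39.01 km.
Circle about each station: (x + 83.7)² + (y + 15.0)² = 199.94²; (x + 8.7)² + (y − 79.2)² = 92.55²; (x − 89.1)² + (y − 58.2)² = 39.01².
Subtracting the DUG equation from the COR and LON equations removes the quadratic terms:
150.0 x + 188.4 y = 30528.14
345.6 x + 146.4 y = 42549.58
Solving the 2×2 system: x ≈ 82.2, y ≈ 96.6 km.
Check against DUG (with the unrounded x, y): √((x + 83.7)²+(y + 15.0)²) = 199.94 ≈ 199.94 km. ✓

x ≈ 82.2 km, y ≈ 96.6 km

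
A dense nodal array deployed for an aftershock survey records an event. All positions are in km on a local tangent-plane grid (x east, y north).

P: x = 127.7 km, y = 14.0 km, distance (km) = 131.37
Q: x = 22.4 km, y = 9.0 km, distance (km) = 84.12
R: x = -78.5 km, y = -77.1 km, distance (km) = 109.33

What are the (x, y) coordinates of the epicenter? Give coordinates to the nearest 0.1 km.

30.8 km east, -74.7 km north

Circle about each station: (x − 127.7)² + (y − 14.0)² = 131.37²; (x − 22.4)² + (y − 9.0)² = 84.12²; (x + 78.5)² + (y + 77.1)² = 109.33².
Subtracting the P equation from the Q and R equations removes the quadratic terms:
-210.6 x − 10.0 y = -5738.63
-412.4 x − 182.2 y = 908.40
Solving the 2×2 system: x ≈ 30.8, y ≈ -74.7 km.
Check against P (with the unrounded x, y): √((x − 127.7)²+(y − 14.0)²) = 131.36 ≈ 131.37 km. ✓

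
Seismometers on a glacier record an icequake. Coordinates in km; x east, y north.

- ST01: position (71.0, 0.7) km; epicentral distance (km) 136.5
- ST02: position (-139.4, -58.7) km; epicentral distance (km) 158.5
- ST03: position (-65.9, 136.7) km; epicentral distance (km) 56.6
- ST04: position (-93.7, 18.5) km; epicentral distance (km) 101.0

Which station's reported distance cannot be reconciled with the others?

ST02

Solve using three stations at a time. Using ST01, ST03, ST04 (subtract circle equations pairwise → linear system) gives (x, y) ≈ (-27.7, 95.0).
Distances from that point to each station vs reported:
  ST01: calculated 136.5 vs reported 136.5 → residual 0.0 km
  ST02: calculated 189.9 vs reported 158.5 → residual 31.4 km
  ST03: calculated 56.6 vs reported 56.6 → residual 0.0 km
  ST04: calculated 101.0 vs reported 101.0 → residual 0.0 km
ST01, ST03, ST04 are mutually consistent (residuals ≈ 0); ST02 is off by 31.4 km.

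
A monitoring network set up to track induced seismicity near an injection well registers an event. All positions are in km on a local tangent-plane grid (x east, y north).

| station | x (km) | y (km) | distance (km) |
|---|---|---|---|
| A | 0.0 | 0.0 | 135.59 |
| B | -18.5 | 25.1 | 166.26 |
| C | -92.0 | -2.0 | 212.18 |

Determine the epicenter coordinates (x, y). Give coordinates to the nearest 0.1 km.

(100.7, -90.8)

Circle about each station: x² + y² = 135.59²; (x + 18.5)² + (y − 25.1)² = 166.26²; (x + 92.0)² + (y + 2.0)² = 212.18².
Subtracting the A equation from the B and C equations removes the quadratic terms:
-37.0 x + 50.2 y = -8285.48
-184.0 x − 4.0 y = -18167.70
Solving the 2×2 system: x ≈ 100.7, y ≈ -90.8 km.
Check against A (with the unrounded x, y): √(x²+y²) = 135.61 ≈ 135.59 km. ✓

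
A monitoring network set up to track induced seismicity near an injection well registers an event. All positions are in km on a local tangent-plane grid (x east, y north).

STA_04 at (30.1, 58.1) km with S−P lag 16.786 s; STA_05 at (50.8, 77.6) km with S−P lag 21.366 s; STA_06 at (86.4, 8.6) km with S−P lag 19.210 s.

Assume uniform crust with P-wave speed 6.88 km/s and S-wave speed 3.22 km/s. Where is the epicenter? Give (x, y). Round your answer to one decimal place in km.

-24.0 km east, -27.9 km north

Distance from S−P lag: d = Δt · v_P v_S / (v_P − v_S) = Δt · (6.88·3.22)/(6.88−3.22) ≈ 6.0529·Δt.
So d_STA_04 = 101.60, d_STA_05 = 129.33, d_STA_06 = 116.28 km.
Circle about each station: (x − 30.1)² + (y − 58.1)² = 101.60²; (x − 50.8)² + (y − 77.6)² = 129.33²; (x − 86.4)² + (y − 8.6)² = 116.28².
Subtracting the STA_04 equation from the STA_05 and STA_06 equations removes the quadratic terms:
41.4 x + 39.0 y = -2082.91
112.6 x − 99.0 y = 58.82
Solving the 2×2 system: x ≈ -24.0, y ≈ -27.9 km.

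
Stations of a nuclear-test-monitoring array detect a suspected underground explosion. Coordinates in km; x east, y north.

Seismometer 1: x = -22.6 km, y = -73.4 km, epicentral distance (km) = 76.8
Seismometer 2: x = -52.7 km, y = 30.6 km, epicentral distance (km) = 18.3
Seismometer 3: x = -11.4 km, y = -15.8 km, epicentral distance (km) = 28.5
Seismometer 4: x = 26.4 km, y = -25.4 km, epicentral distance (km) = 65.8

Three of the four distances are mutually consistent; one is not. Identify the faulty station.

Seismometer 2

Solve using three stations at a time. Using Seismometer 1, Seismometer 3, Seismometer 4 (subtract circle equations pairwise → linear system) gives (x, y) ≈ (-33.1, 2.7).
Distances from that point to each station vs reported:
  Seismometer 1: calculated 76.8 vs reported 76.8 → residual 0.0 km
  Seismometer 2: calculated 34.1 vs reported 18.3 → residual 15.8 km
  Seismometer 3: calculated 28.5 vs reported 28.5 → residual 0.0 km
  Seismometer 4: calculated 65.8 vs reported 65.8 → residual 0.0 km
Seismometer 1, Seismometer 3, Seismometer 4 are mutually consistent (residuals ≈ 0); Seismometer 2 is off by 15.8 km.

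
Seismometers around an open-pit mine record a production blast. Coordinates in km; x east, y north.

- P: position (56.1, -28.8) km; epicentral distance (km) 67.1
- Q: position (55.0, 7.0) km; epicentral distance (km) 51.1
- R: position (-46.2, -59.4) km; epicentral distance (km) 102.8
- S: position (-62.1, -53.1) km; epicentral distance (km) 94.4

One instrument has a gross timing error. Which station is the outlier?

R

Solve using three stations at a time. Using P, Q, S (subtract circle equations pairwise → linear system) gives (x, y) ≈ (4.4, 13.9).
Distances from that point to each station vs reported:
  P: calculated 67.1 vs reported 67.1 → residual 0.0 km
  Q: calculated 51.1 vs reported 51.1 → residual 0.0 km
  R: calculated 89.1 vs reported 102.8 → residual 13.7 km
  S: calculated 94.4 vs reported 94.4 → residual 0.0 km
P, Q, S are mutually consistent (residuals ≈ 0); R is off by 13.7 km.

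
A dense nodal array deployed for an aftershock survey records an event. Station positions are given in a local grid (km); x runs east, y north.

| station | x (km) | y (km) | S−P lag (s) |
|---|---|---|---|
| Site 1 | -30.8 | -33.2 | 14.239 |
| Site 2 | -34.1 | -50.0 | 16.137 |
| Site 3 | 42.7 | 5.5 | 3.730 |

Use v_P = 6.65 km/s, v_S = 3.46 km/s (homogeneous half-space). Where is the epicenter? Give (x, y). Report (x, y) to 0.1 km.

(48.8, 31.7)

Distance from S−P lag: d = Δt · v_P v_S / (v_P − v_S) = Δt · (6.65·3.46)/(6.65−3.46) ≈ 7.2129·Δt.
So d_Site 1 = 102.70, d_Site 2 = 116.39, d_Site 3 = 26.90 km.
Circle about each station: (x + 30.8)² + (y + 33.2)² = 102.70²; (x + 34.1)² + (y + 50.0)² = 116.39²; (x − 42.7)² + (y − 5.5)² = 26.90².
Subtracting the Site 1 equation from the Site 2 and Site 3 equations removes the quadratic terms:
-6.6 x − 33.6 y = -1387.41
147.0 x + 77.4 y = 9626.34
Solving the 2×2 system: x ≈ 48.8, y ≈ 31.7 km.
Check against Site 1 (with the unrounded x, y): √((x + 30.8)²+(y + 33.2)²) = 102.70 ≈ 102.70 km. ✓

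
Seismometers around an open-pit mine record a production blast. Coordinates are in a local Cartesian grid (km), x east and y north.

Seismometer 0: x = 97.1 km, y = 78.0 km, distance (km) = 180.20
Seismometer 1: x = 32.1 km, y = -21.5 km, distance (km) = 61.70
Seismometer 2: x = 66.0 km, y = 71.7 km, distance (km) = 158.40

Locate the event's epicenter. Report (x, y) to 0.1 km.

x ≈ -8.1 km, y ≈ -68.3 km

Circle about each station: (x − 97.1)² + (y − 78.0)² = 180.20²; (x − 32.1)² + (y + 21.5)² = 61.70²; (x − 66.0)² + (y − 71.7)² = 158.40².
Subtracting the Seismometer 0 equation from the Seismometer 1 and Seismometer 2 equations removes the quadratic terms:
-130.0 x − 199.0 y = 14645.40
-62.2 x − 12.6 y = 1365.96
Solving the 2×2 system: x ≈ -8.1, y ≈ -68.3 km.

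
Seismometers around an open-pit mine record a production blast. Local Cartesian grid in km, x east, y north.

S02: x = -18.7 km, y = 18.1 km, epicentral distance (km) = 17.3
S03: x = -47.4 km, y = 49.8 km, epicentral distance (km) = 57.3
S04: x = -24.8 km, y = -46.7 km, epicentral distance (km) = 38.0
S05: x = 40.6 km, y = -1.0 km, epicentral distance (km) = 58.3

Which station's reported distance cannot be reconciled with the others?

Solve using three stations at a time. Using S02, S03, S05 (subtract circle equations pairwise → linear system) gives (x, y) ≈ (-17.7, 0.8).
Distances from that point to each station vs reported:
  S02: calculated 17.3 vs reported 17.3 → residual 0.0 km
  S03: calculated 57.3 vs reported 57.3 → residual 0.0 km
  S04: calculated 48.0 vs reported 38.0 → residual 10.0 km
  S05: calculated 58.3 vs reported 58.3 → residual 0.0 km
S02, S03, S05 are mutually consistent (residuals ≈ 0); S04 is off by 10.0 km.

S04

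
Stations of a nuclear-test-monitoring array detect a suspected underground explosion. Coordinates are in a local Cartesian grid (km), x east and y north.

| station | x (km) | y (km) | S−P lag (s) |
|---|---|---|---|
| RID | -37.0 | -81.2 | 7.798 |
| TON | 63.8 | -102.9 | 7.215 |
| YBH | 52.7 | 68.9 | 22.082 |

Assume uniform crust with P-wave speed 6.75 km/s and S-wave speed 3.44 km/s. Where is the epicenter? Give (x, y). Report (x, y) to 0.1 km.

Distance from S−P lag: d = Δt · v_P v_S / (v_P − v_S) = Δt · (6.75·3.44)/(6.75−3.44) ≈ 7.0151·Δt.
So d_RID = 54.70, d_TON = 50.61, d_YBH = 154.91 km.
Circle about each station: (x + 37.0)² + (y + 81.2)² = 54.70²; (x − 63.8)² + (y + 102.9)² = 50.61²; (x − 52.7)² + (y − 68.9)² = 154.91².
Subtracting pairs of circle equations eliminates x²+y² and gives linear equations (the radical axes):
201.6 x − 43.4 y = 7127.13
179.4 x + 300.2 y = -21442.96
Solving the 2×2 system: x ≈ 17.7, y ≈ -82.0 km.

17.7 km east, -82.0 km north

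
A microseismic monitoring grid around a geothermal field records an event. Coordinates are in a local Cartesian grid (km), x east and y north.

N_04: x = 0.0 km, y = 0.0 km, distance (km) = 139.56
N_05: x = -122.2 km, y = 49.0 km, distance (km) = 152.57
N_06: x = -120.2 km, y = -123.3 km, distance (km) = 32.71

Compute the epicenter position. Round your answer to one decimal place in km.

x ≈ -96.0 km, y ≈ -101.3 km

Circle about each station: x² + y² = 139.56²; (x + 122.2)² + (y − 49.0)² = 152.57²; (x + 120.2)² + (y + 123.3)² = 32.71².
Subtracting the N_04 equation from the N_05 and N_06 equations removes the quadratic terms:
-244.4 x + 98.0 y = 13533.23
-240.4 x − 246.6 y = 48057.98
Solving the 2×2 system: x ≈ -96.0, y ≈ -101.3 km.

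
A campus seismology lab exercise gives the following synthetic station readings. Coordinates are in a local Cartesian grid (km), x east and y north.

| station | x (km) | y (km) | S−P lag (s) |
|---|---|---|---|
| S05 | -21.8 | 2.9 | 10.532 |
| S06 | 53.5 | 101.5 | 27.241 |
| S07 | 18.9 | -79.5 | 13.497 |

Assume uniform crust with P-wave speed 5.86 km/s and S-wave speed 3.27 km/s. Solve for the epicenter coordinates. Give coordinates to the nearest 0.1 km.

(-77.1, -52.0)

Distance from S−P lag: d = Δt · v_P v_S / (v_P − v_S) = Δt · (5.86·3.27)/(5.86−3.27) ≈ 7.3985·Δt.
So d_S05 = 77.92, d_S06 = 201.54, d_S07 = 99.86 km.
Circle about each station: (x + 21.8)² + (y − 2.9)² = 77.92²; (x − 53.5)² + (y − 101.5)² = 201.54²; (x − 18.9)² + (y + 79.5)² = 99.86².
Subtracting pairs of circle equations eliminates x²+y² and gives linear equations (the radical axes):
150.6 x + 197.2 y = -21866.00
81.4 x − 164.8 y = 2293.32
Solving the 2×2 system: x ≈ -77.1, y ≈ -52.0 km.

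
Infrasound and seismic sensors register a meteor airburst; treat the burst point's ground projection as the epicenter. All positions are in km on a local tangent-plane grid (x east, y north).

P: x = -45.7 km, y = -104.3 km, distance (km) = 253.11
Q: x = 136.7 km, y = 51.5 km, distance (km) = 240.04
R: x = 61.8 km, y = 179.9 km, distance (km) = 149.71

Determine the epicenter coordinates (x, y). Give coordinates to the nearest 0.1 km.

Circle about each station: (x + 45.7)² + (y + 104.3)² = 253.11²; (x − 136.7)² + (y − 51.5)² = 240.04²; (x − 61.8)² + (y − 179.9)² = 149.71².
Subtracting the P equation from the Q and R equations removes the quadratic terms:
364.8 x + 311.6 y = 14817.63
215.0 x + 568.4 y = 64867.86
Solving the 2×2 system: x ≈ -84.0, y ≈ 145.9 km.

(-84.0, 145.9)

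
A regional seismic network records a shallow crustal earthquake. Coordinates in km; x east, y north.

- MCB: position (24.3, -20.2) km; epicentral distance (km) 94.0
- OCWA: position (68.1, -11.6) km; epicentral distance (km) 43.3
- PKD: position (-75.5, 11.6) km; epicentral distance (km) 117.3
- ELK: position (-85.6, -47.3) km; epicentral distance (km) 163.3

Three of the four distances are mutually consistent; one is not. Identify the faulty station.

OCWA

Solve using three stations at a time. Using MCB, PKD, ELK (subtract circle equations pairwise → linear system) gives (x, y) ≈ (24.0, 73.8).
Distances from that point to each station vs reported:
  MCB: calculated 94.0 vs reported 94.0 → residual 0.0 km
  OCWA: calculated 96.1 vs reported 43.3 → residual 52.8 km
  PKD: calculated 117.3 vs reported 117.3 → residual 0.0 km
  ELK: calculated 163.3 vs reported 163.3 → residual 0.0 km
MCB, PKD, ELK are mutually consistent (residuals ≈ 0); OCWA is off by 52.8 km.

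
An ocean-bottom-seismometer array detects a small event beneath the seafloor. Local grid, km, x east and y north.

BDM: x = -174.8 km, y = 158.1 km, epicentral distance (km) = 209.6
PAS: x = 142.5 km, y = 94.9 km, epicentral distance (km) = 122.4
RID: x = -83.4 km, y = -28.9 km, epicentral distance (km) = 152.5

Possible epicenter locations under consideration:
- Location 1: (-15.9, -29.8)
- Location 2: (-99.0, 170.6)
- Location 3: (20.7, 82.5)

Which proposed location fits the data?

For each candidate, compare |candidate − station| to the reported distance:
Location 1: residuals BDM 36.5, PAS 79.2, RID 85.0 → max 85.0 km
Location 2: residuals BDM 132.8, PAS 130.7, RID 47.6 → max 132.8 km
Location 3: residuals BDM 0.0, PAS 0.0, RID 0.0 → max 0.0 km
Only Location 3 has all residuals ≈ 0.

Location 3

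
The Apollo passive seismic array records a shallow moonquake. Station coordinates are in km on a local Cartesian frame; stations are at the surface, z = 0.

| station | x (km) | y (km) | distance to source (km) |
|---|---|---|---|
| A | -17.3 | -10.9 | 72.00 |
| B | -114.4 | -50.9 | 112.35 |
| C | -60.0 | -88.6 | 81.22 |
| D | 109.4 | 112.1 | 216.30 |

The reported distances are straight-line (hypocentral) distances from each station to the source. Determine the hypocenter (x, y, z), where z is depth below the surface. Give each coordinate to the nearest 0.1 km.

Each station gives a sphere (x−x_i)² + (y−y_i)² + z² = d_i² (stations at z=0).
Subtracting the A sphere from B and C: z² cancels, leaving linear equations in x and y:
-194.2 x − 80.0 y = 7821.55
-85.4 x − 155.4 y = 9619.17
Solving: x ≈ -19.101, y ≈ -51.403 km (keep extra digits for the depth step; rounded: -19.1, -51.4).
Then from the A sphere: z² = 72.00² − (x + 17.3)² − (y + 10.9)² with x = -19.101, y = -51.403, so z ≈ 59.500 ≈ 59.5 km.

x ≈ -19.1 km, y ≈ -51.4 km, depth ≈ 59.5 km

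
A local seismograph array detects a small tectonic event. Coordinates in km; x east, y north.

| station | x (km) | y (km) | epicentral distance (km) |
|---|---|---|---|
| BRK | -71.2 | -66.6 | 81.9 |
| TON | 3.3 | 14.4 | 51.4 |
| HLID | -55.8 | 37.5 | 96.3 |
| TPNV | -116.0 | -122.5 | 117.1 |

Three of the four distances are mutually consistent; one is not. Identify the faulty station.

Solve using three stations at a time. Using BRK, TON, HLID (subtract circle equations pairwise → linear system) gives (x, y) ≈ (5.2, -37.0).
Distances from that point to each station vs reported:
  BRK: calculated 81.9 vs reported 81.9 → residual 0.0 km
  TON: calculated 51.5 vs reported 51.4 → residual 0.1 km
  HLID: calculated 96.3 vs reported 96.3 → residual 0.0 km
  TPNV: calculated 148.3 vs reported 117.1 → residual 31.2 km
BRK, TON, HLID are mutually consistent (residuals ≈ 0); TPNV is off by 31.2 km.

TPNV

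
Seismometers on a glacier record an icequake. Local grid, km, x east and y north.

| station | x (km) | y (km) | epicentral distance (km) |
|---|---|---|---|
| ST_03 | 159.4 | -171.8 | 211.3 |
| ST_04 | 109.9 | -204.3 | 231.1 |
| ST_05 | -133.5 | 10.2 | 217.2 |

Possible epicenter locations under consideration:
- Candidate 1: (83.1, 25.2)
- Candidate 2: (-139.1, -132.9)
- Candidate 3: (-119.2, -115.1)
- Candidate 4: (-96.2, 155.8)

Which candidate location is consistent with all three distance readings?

Candidate 1

For each candidate, compare |candidate − station| to the reported distance:
Candidate 1: residuals ST_03 0.0, ST_04 0.0, ST_05 0.1 → max 0.1 km
Candidate 2: residuals ST_03 89.7, ST_04 27.9, ST_05 74.0 → max 89.7 km
Candidate 3: residuals ST_03 73.0, ST_04 14.8, ST_05 91.1 → max 91.1 km
Candidate 4: residuals ST_03 204.2, ST_04 183.8, ST_05 66.9 → max 204.2 km
Only Candidate 1 has all residuals ≈ 0.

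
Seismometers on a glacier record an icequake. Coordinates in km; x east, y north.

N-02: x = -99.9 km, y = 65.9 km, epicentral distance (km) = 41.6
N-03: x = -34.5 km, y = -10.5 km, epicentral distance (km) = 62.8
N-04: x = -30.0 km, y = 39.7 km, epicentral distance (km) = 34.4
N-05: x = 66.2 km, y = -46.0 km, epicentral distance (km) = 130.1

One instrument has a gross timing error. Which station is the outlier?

N-05

Solve using three stations at a time. Using N-02, N-03, N-04 (subtract circle equations pairwise → linear system) gives (x, y) ≈ (-64.0, 44.9).
Distances from that point to each station vs reported:
  N-02: calculated 41.6 vs reported 41.6 → residual 0.0 km
  N-03: calculated 62.8 vs reported 62.8 → residual 0.0 km
  N-04: calculated 34.4 vs reported 34.4 → residual 0.0 km
  N-05: calculated 158.8 vs reported 130.1 → residual 28.7 km
N-02, N-03, N-04 are mutually consistent (residuals ≈ 0); N-05 is off by 28.7 km.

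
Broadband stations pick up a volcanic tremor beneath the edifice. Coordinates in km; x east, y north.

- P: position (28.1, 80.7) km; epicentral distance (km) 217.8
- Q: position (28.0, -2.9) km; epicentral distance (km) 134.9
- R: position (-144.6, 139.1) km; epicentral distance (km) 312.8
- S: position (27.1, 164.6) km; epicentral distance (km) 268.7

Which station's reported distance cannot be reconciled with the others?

S

Solve using three stations at a time. Using P, Q, R (subtract circle equations pairwise → linear system) gives (x, y) ≈ (4.6, -135.9).
Distances from that point to each station vs reported:
  P: calculated 217.9 vs reported 217.8 → residual 0.1 km
  Q: calculated 135.1 vs reported 134.9 → residual 0.2 km
  R: calculated 312.9 vs reported 312.8 → residual 0.1 km
  S: calculated 301.4 vs reported 268.7 → residual 32.7 km
P, Q, R are mutually consistent (residuals ≈ 0); S is off by 32.7 km.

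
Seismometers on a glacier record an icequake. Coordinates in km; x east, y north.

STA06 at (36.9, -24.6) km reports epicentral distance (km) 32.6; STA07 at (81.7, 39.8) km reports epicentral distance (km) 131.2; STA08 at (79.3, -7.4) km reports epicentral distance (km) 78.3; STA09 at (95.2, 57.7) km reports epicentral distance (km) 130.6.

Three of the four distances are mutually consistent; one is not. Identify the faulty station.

STA07

Solve using three stations at a time. Using STA06, STA08, STA09 (subtract circle equations pairwise → linear system) gives (x, y) ≈ (7.8, -39.4).
Distances from that point to each station vs reported:
  STA06: calculated 32.6 vs reported 32.6 → residual 0.0 km
  STA07: calculated 108.3 vs reported 131.2 → residual 22.9 km
  STA08: calculated 78.3 vs reported 78.3 → residual 0.0 km
  STA09: calculated 130.6 vs reported 130.6 → residual 0.0 km
STA06, STA08, STA09 are mutually consistent (residuals ≈ 0); STA07 is off by 22.9 km.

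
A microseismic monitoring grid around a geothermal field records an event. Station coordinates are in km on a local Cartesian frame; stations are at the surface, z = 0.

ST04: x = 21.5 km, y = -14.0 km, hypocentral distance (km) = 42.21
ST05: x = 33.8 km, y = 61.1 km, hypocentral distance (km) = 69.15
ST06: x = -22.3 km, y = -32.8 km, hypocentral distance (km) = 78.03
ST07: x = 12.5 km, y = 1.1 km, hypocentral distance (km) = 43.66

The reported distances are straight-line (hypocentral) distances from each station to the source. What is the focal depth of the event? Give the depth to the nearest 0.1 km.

Each station gives a sphere (x−x_i)² + (y−y_i)² + z² = d_i² (stations at z=0).
Subtracting the ST04 sphere from ST05 and ST06: z² cancels, leaving linear equations in x and y:
24.6 x + 150.2 y = 1217.36
-87.6 x − 37.6 y = -3392.12
Solving: x ≈ 37.909, y ≈ 1.896 km (keep extra digits for the depth step; rounded: 37.9, 1.9).
Then from the ST04 sphere: z² = 42.21² − (x − 21.5)² − (y + 14.0)² with x = 37.909, y = 1.896, so z ≈ 35.493 ≈ 35.5 km.
Check against ST07 (with the unrounded solution): distance 43.66 ≈ 43.66 km. ✓

35.5 km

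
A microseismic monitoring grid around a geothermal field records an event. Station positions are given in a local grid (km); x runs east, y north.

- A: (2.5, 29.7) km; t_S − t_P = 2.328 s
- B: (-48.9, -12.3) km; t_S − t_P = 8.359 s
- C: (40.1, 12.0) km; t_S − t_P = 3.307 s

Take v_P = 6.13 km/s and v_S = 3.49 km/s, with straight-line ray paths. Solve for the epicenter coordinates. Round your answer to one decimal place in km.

Distance from S−P lag: d = Δt · v_P v_S / (v_P − v_S) = Δt · (6.13·3.49)/(6.13−3.49) ≈ 8.1037·Δt.
So d_A = 18.87, d_B = 67.74, d_C = 26.80 km.
Circle about each station: (x − 2.5)² + (y − 29.7)² = 18.87²; (x + 48.9)² + (y + 12.3)² = 67.74²; (x − 40.1)² + (y − 12.0)² = 26.80².
Subtracting the A equation from the B and C equations removes the quadratic terms:
-102.8 x − 84.0 y = -2578.47
75.2 x − 35.4 y = 501.51
Solving the 2×2 system: x ≈ 13.4, y ≈ 14.3 km.

(13.4, 14.3)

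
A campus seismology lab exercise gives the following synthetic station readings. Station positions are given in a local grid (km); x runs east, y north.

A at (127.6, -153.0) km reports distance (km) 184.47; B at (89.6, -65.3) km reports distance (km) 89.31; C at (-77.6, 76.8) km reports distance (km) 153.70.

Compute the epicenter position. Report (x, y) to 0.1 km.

x ≈ 65.5 km, y ≈ 20.7 km

Circle about each station: (x − 127.6)² + (y + 153.0)² = 184.47²; (x − 89.6)² + (y + 65.3)² = 89.31²; (x + 77.6)² + (y − 76.8)² = 153.70².
Subtracting the A equation from the B and C equations removes the quadratic terms:
-76.0 x + 175.4 y = -1345.61
-410.4 x + 459.6 y = -17365.27
Solving the 2×2 system: x ≈ 65.5, y ≈ 20.7 km.
Check against A (with the unrounded x, y): √((x − 127.6)²+(y + 153.0)²) = 184.48 ≈ 184.47 km. ✓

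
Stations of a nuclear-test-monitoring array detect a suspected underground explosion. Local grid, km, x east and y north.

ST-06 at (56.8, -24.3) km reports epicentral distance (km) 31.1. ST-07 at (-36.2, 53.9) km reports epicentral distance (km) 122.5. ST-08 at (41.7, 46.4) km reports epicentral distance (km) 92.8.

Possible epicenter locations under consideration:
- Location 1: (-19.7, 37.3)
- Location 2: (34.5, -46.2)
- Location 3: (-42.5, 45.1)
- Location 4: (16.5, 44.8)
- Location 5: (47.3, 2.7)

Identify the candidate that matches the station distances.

Location 2

For each candidate, compare |candidate − station| to the reported distance:
Location 1: residuals ST-06 67.1, ST-07 99.1, ST-08 30.7 → max 99.1 km
Location 2: residuals ST-06 0.2, ST-07 0.0, ST-08 0.1 → max 0.2 km
Location 3: residuals ST-06 90.0, ST-07 111.7, ST-08 8.6 → max 111.7 km
Location 4: residuals ST-06 48.9, ST-07 69.0, ST-08 67.5 → max 69.0 km
Location 5: residuals ST-06 2.5, ST-07 24.6, ST-08 48.7 → max 48.7 km
Only Location 2 has all residuals ≈ 0.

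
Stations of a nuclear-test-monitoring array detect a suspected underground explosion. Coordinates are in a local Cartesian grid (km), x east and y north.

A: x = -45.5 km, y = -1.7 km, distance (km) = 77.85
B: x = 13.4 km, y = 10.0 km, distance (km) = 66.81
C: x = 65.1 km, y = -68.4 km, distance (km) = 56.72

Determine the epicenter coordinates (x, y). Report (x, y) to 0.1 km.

Circle about each station: (x + 45.5)² + (y + 1.7)² = 77.85²; (x − 13.4)² + (y − 10.0)² = 66.81²; (x − 65.1)² + (y + 68.4)² = 56.72².
Subtracting pairs of circle equations eliminates x²+y² and gives linear equations (the radical axes):
117.8 x + 23.4 y = -196.53
221.2 x − 133.4 y = 9686.89
Solving the 2×2 system: x ≈ 9.6, y ≈ -56.7 km.

x ≈ 9.6 km, y ≈ -56.7 km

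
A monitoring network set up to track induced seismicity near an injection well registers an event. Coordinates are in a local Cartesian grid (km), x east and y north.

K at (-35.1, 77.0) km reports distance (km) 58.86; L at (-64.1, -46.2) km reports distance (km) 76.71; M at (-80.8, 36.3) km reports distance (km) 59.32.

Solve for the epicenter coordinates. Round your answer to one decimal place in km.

x ≈ -24.0 km, y ≈ 19.2 km

Circle about each station: (x + 35.1)² + (y − 77.0)² = 58.86²; (x + 64.1)² + (y + 46.2)² = 76.71²; (x + 80.8)² + (y − 36.3)² = 59.32².
Subtracting the K equation from the L and M equations removes the quadratic terms:
-58.0 x − 246.4 y = -3337.68
-91.4 x − 81.4 y = 630.96
Solving the 2×2 system: x ≈ -24.0, y ≈ 19.2 km.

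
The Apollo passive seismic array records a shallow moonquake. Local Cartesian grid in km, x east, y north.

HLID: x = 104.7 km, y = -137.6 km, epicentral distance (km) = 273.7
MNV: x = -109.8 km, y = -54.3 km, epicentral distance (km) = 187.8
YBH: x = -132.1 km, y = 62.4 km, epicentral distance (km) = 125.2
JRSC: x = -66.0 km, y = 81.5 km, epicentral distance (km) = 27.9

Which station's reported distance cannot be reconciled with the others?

JRSC

Solve using three stations at a time. Using HLID, MNV, YBH (subtract circle equations pairwise → linear system) gives (x, y) ≈ (-15.7, 108.1).
Distances from that point to each station vs reported:
  HLID: calculated 273.6 vs reported 273.7 → residual 0.1 km
  MNV: calculated 187.7 vs reported 187.8 → residual 0.1 km
  YBH: calculated 125.0 vs reported 125.2 → residual 0.2 km
  JRSC: calculated 56.9 vs reported 27.9 → residual 29.0 km
HLID, MNV, YBH are mutually consistent (residuals ≈ 0); JRSC is off by 29.0 km.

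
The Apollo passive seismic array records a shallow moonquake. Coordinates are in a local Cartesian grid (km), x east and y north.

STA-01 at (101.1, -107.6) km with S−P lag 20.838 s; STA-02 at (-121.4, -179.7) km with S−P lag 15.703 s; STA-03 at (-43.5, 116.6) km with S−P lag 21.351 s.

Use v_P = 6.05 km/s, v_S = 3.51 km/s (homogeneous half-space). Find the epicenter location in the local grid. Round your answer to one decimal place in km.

Distance from S−P lag: d = Δt · v_P v_S / (v_P − v_S) = Δt · (6.05·3.51)/(6.05−3.51) ≈ 8.3604·Δt.
So d_STA-01 = 174.21, d_STA-02 = 131.28, d_STA-03 = 178.50 km.
Circle about each station: (x − 101.1)² + (y + 107.6)² = 174.21²; (x + 121.4)² + (y + 179.7)² = 131.28²; (x + 43.5)² + (y − 116.6)² = 178.50².
Subtracting the STA-01 equation from the STA-02 and STA-03 equations removes the quadratic terms:
-445.0 x − 144.2 y = 38345.77
-289.2 x + 448.4 y = -7824.29
Solving the 2×2 system: x ≈ -66.6, y ≈ -60.4 km.
Check against STA-01 (with the unrounded x, y): √((x − 101.1)²+(y + 107.6)²) = 174.21 ≈ 174.21 km. ✓

x ≈ -66.6 km, y ≈ -60.4 km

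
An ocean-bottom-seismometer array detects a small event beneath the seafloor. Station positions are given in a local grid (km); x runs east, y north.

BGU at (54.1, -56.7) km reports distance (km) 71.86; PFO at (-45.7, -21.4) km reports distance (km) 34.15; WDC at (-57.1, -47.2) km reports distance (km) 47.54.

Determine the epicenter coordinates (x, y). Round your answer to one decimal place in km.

Circle about each station: (x − 54.1)² + (y + 56.7)² = 71.86²; (x + 45.7)² + (y + 21.4)² = 34.15²; (x + 57.1)² + (y + 47.2)² = 47.54².
Subtracting the BGU equation from the PFO and WDC equations removes the quadratic terms:
-199.6 x + 70.6 y = 402.39
-222.4 x + 19.0 y = 2250.36
Solving the 2×2 system: x ≈ -12.7, y ≈ -30.2 km.
Check against BGU (with the unrounded x, y): √((x − 54.1)²+(y + 56.7)²) = 71.86 ≈ 71.86 km. ✓

x ≈ -12.7 km, y ≈ -30.2 km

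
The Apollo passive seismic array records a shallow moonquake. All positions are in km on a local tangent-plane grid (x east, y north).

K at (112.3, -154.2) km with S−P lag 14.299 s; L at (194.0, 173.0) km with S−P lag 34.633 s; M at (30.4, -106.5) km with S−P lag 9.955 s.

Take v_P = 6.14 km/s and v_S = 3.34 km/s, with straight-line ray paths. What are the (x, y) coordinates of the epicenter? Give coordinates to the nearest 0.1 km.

x ≈ 81.2 km, y ≈ -54.2 km

Distance from S−P lag: d = Δt · v_P v_S / (v_P − v_S) = Δt · (6.14·3.34)/(6.14−3.34) ≈ 7.3241·Δt.
So d_K = 104.73, d_L = 253.66, d_M = 72.91 km.
Circle about each station: (x − 112.3)² + (y + 154.2)² = 104.73²; (x − 194.0)² + (y − 173.0)² = 253.66²; (x − 30.4)² + (y + 106.5)² = 72.91².
Subtracting pairs of circle equations eliminates x²+y² and gives linear equations (the radical axes):
163.4 x + 654.4 y = -22198.95
-163.8 x + 95.4 y = -18470.02
Solving the 2×2 system: x ≈ 81.2, y ≈ -54.2 km.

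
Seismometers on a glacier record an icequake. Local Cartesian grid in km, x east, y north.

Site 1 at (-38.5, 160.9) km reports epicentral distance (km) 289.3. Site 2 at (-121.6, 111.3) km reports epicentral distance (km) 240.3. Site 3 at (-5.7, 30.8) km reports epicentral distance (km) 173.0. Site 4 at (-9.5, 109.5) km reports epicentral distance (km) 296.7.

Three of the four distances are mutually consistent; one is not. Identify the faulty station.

Solve using three stations at a time. Using Site 1, Site 2, Site 3 (subtract circle equations pairwise → linear system) gives (x, y) ≈ (-80.1, -125.4).
Distances from that point to each station vs reported:
  Site 1: calculated 289.3 vs reported 289.3 → residual 0.0 km
  Site 2: calculated 240.3 vs reported 240.3 → residual 0.0 km
  Site 3: calculated 173.0 vs reported 173.0 → residual 0.0 km
  Site 4: calculated 245.3 vs reported 296.7 → residual 51.4 km
Site 1, Site 2, Site 3 are mutually consistent (residuals ≈ 0); Site 4 is off by 51.4 km.

Site 4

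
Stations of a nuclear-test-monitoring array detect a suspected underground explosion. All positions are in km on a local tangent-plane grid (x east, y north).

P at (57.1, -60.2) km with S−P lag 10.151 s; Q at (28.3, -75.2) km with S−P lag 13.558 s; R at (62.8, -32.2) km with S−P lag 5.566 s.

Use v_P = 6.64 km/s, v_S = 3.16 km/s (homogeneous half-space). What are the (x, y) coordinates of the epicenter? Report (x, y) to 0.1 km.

57.9 km east, 1.0 km north

Distance from S−P lag: d = Δt · v_P v_S / (v_P − v_S) = Δt · (6.64·3.16)/(6.64−3.16) ≈ 6.0294·Δt.
So d_P = 61.20, d_Q = 81.75, d_R = 33.56 km.
Circle about each station: (x − 57.1)² + (y + 60.2)² = 61.20²; (x − 28.3)² + (y + 75.2)² = 81.75²; (x − 62.8)² + (y + 32.2)² = 33.56².
Subtracting the P equation from the Q and R equations removes the quadratic terms:
-57.6 x − 30.0 y = -3366.14
11.4 x + 56.0 y = 715.40
Solving the 2×2 system: x ≈ 57.9, y ≈ 1.0 km.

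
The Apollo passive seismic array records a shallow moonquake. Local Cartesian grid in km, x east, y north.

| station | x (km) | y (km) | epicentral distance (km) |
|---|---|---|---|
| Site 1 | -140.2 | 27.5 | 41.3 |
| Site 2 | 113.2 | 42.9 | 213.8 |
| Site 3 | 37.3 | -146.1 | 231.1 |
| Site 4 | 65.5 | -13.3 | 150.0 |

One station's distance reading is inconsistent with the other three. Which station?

Site 4

Solve using three stations at a time. Using Site 1, Site 2, Site 3 (subtract circle equations pairwise → linear system) gives (x, y) ≈ (-100.6, 39.4).
Distances from that point to each station vs reported:
  Site 1: calculated 41.4 vs reported 41.3 → residual 0.1 km
  Site 2: calculated 213.8 vs reported 213.8 → residual 0.0 km
  Site 3: calculated 231.1 vs reported 231.1 → residual 0.0 km
  Site 4: calculated 174.2 vs reported 150.0 → residual 24.2 km
Site 1, Site 2, Site 3 are mutually consistent (residuals ≈ 0); Site 4 is off by 24.2 km.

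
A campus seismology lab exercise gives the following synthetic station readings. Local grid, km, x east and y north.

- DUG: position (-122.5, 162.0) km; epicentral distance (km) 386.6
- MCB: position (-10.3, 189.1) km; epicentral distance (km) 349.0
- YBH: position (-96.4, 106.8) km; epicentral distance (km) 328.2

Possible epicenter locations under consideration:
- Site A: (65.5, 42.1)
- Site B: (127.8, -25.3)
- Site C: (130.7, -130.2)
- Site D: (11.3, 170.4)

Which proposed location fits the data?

For each candidate, compare |candidate − station| to the reported distance:
Site A: residuals DUG 163.6, MCB 183.6, YBH 153.9 → max 183.6 km
Site B: residuals DUG 74.0, MCB 94.0, YBH 68.0 → max 94.0 km
Site C: residuals DUG 0.0, MCB 0.0, YBH 0.0 → max 0.0 km
Site D: residuals DUG 252.5, MCB 320.4, YBH 203.1 → max 320.4 km
Only Site C has all residuals ≈ 0.

Site C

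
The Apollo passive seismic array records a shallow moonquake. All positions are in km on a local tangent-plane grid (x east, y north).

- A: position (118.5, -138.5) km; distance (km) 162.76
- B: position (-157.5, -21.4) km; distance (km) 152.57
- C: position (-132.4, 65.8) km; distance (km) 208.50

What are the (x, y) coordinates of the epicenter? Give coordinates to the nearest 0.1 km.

x ≈ -43.5 km, y ≈ -122.8 km

Circle about each station: (x − 118.5)² + (y + 138.5)² = 162.76²; (x + 157.5)² + (y + 21.4)² = 152.57²; (x + 132.4)² + (y − 65.8)² = 208.50².
Subtracting the A equation from the B and C equations removes the quadratic terms:
-552.0 x + 234.2 y = -4747.08
-501.8 x + 408.6 y = -28346.53
Solving the 2×2 system: x ≈ -43.5, y ≈ -122.8 km.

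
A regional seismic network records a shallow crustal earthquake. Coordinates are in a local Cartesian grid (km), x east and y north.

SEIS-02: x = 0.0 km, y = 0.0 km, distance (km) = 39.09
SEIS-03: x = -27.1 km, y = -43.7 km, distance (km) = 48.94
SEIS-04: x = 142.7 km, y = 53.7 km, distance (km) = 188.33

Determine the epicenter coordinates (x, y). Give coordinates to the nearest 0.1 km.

-38.9 km east, 3.8 km north

Circle about each station: x² + y² = 39.09²; (x + 27.1)² + (y + 43.7)² = 48.94²; (x − 142.7)² + (y − 53.7)² = 188.33².
Subtracting the SEIS-02 equation from the SEIS-03 and SEIS-04 equations removes the quadratic terms:
-54.2 x − 87.4 y = 1777.00
285.4 x + 107.4 y = -10693.18
Solving the 2×2 system: x ≈ -38.9, y ≈ 3.8 km.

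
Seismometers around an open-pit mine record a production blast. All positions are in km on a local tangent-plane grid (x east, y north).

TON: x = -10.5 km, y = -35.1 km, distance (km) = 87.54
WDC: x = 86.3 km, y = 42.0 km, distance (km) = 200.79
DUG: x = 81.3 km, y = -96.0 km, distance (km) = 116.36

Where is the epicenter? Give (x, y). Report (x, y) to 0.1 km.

Circle about each station: (x + 10.5)² + (y + 35.1)² = 87.54²; (x − 86.3)² + (y − 42.0)² = 200.79²; (x − 81.3)² + (y + 96.0)² = 116.36².
Subtracting the TON equation from the WDC and DUG equations removes the quadratic terms:
193.6 x + 154.2 y = -24783.94
183.6 x − 121.8 y = 8607.03
Solving the 2×2 system: x ≈ -32.6, y ≈ -119.8 km.

-32.6 km east, -119.8 km north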